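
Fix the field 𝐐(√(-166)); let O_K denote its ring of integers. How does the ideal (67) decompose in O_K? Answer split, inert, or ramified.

67 splits in O_K

d = -166 ≡ 2 (mod 4), so O_K = ℤ[√-166] and disc(K) = 4d = -664.
Since gcd(67, -664) = 1 the prime 67 does not ramify.
(-166/67) = 35^33 mod 67 = 1, giving Legendre symbol 1.
d is a quadratic residue mod p, hence 67 splits in O_K.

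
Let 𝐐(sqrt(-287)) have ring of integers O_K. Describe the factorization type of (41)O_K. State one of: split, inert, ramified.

41 is ramified

Since -287 ≡ 1 mod 4, the ring of integers is ℤ[(1+√-287)/2] with discriminant -287.
Ramification test: 41 | -287. The prime 41 ramifies in K.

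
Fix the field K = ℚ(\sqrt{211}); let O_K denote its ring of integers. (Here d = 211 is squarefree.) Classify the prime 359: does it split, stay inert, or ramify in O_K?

359 remains inert

d = 211 ≡ 3 (mod 4), so O_K = ℤ[√211] and disc(K) = 4d = 844.
359 ∤ 844, so 359 is unramified.
Euler's criterion: 211^179 mod 359 = 358. Thus (211|359) = -1.
(211/359) = -1, so 359 is inert.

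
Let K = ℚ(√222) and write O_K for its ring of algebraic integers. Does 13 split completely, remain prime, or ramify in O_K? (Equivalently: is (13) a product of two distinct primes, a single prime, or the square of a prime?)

Since 222 ≢ 1 mod 4, the ring of integers is ℤ[√222] with discriminant 4·222 = 888.
13 ∤ 888, so 13 is unramified.
Compute (222/13) via Euler: 1^((13-1)/2) mod 13 = 1, so (222/13) = 1.
Legendre symbol 1 ⇒ 13 is split.

splits completely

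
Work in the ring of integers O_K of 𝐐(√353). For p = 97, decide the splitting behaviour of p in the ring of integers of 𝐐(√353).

Since 353 ≡ 1 mod 4, the ring of integers is ℤ[(1+√353)/2] with discriminant 353.
97 ∤ 353, so 97 is unramified.
(353/97) = 62^48 mod 97 = 1, giving Legendre symbol 1.
d is a quadratic residue mod p, hence 97 splits in O_K.

split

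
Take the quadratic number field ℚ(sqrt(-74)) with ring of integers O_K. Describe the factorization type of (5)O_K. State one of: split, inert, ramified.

-74 mod 4 = 2, hence disc K = 4·(-74) = -296 and O_K = ℤ[√-74].
Since gcd(5, -296) = 1 the prime 5 does not ramify.
(-74/5) = 1^2 mod 5 = 1, giving Legendre symbol 1.
(-74/5) = 1, so 5 splits.

split — (5) = 𝔭₁𝔭₂ with 𝔭₁ ≠ 𝔭₂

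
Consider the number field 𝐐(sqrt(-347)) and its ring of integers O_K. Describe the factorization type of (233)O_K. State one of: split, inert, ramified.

Since -347 ≡ 1 mod 4, the ring of integers is ℤ[(1+√-347)/2] with discriminant -347.
233 ∤ -347, so 233 is unramified.
(-347/233) = 119^116 mod 233 = 232, giving Legendre symbol -1.
(-347/233) = -1, so 233 is inert.

233 remains inert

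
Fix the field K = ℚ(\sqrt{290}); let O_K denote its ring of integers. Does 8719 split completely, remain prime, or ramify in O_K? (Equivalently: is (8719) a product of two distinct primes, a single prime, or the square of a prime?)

remains prime (inert)

290 mod 4 = 2, hence disc K = 4·290 = 1160 and O_K = ℤ[√290].
disc(K) = 1160 is not divisible by 8719; 8719 is unramified.
Legendre symbol by Euler's criterion: (290/8719) ≡ 290^4359 ≡ 8718 (mod 8719), i.e. (290/8719) = -1.
(290/8719) = -1, so 8719 is inert.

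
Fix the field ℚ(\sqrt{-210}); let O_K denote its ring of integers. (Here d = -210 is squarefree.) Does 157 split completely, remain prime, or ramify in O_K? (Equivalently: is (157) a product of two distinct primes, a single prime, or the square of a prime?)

Since -210 ≢ 1 mod 4, the ring of integers is ℤ[√-210] with discriminant 4·(-210) = -840.
157 ∤ -840, so 157 is unramified.
Euler's criterion: (-210)^78 mod 157 = 156. Thus (-210|157) = -1.
(-210/157) = -1, so 157 is inert.

p is inert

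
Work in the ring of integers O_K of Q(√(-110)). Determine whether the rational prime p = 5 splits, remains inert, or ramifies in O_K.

ramified — (5) = 𝔭²

-110 mod 4 = 2, hence disc K = 4·(-110) = -440 and O_K = ℤ[√-110].
Ramification test: 5 | -440. The prime 5 ramifies in K.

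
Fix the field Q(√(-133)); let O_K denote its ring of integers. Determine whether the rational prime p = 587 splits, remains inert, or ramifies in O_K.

p splits

-133 mod 4 = 3, hence disc K = 4·(-133) = -532 and O_K = ℤ[√-133].
disc(K) = -532 is not divisible by 587; 587 is unramified.
(-133/587) = 454^293 mod 587 = 1, giving Legendre symbol 1.
(-133/587) = 1, so 587 splits.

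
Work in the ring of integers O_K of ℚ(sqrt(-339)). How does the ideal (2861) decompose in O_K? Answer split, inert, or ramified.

-339 mod 4 = 1, hence disc K = -339 and O_K = ℤ[(1+√-339)/2].
2861 ∤ -339, so 2861 is unramified.
Legendre symbol by Euler's criterion: (-339/2861) ≡ (-339)^1430 ≡ 2860 (mod 2861), i.e. (-339/2861) = -1.
Legendre symbol -1 ⇒ 2861 is inert.

p is inert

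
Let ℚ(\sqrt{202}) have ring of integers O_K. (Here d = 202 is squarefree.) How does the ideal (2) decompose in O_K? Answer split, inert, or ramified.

ramified

d = 202 ≡ 2 (mod 4), so O_K = ℤ[√202] and disc(K) = 4d = 808.
disc(K) = 808 = 2·404, so p = 2 is ramified.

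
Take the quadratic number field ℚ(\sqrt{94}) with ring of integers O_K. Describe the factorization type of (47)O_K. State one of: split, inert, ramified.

p ramifies

d = 94 ≡ 2 (mod 4), so O_K = ℤ[√94] and disc(K) = 4d = 376.
disc(K) = 376 = 47·8, so p = 47 is ramified.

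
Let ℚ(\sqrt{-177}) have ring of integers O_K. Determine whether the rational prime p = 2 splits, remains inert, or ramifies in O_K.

-177 mod 4 = 3, hence disc K = 4·(-177) = -708 and O_K = ℤ[√-177].
2 divides disc(K) = -708, so 2 ramifies.

ramifies in O_K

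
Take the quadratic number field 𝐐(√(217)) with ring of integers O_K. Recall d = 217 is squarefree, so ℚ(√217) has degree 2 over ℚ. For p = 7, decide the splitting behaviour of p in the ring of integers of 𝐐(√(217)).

7 is ramified

d = 217 ≡ 1 (mod 4), so O_K = ℤ[(1+√217)/2] and disc(K) = d = 217.
Ramification test: 7 | 217. The prime 7 ramifies in K.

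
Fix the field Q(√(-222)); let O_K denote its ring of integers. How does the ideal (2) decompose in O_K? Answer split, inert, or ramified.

Since -222 ≢ 1 mod 4, the ring of integers is ℤ[√-222] with discriminant 4·(-222) = -888.
disc(K) = -888 = 2·(-444), so p = 2 is ramified.

ramifies in O_K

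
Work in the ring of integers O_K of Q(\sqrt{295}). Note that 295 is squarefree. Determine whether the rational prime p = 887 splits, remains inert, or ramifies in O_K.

inert — (887) stays prime in O_K

d = 295 ≡ 3 (mod 4), so O_K = ℤ[√295] and disc(K) = 4d = 1180.
887 ∤ 1180, so 887 is unramified.
Legendre symbol by Euler's criterion: (295/887) ≡ 295^443 ≡ 886 (mod 887), i.e. (295/887) = -1.
(295/887) = -1, so 887 is inert.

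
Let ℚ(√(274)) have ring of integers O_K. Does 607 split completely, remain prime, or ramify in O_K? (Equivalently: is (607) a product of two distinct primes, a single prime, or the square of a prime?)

p splits

Since 274 ≢ 1 mod 4, the ring of integers is ℤ[√274] with discriminant 4·274 = 1096.
disc(K) = 1096 is not divisible by 607; 607 is unramified.
Legendre symbol by Euler's criterion: (274/607) ≡ 274^303 ≡ 1 (mod 607), i.e. (274/607) = 1.
(274/607) = 1, so 607 splits.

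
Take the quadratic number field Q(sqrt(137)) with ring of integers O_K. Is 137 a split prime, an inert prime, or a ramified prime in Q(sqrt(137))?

137 is ramified

Since 137 ≡ 1 mod 4, the ring of integers is ℤ[(1+√137)/2] with discriminant 137.
137 divides disc(K) = 137, so 137 ramifies.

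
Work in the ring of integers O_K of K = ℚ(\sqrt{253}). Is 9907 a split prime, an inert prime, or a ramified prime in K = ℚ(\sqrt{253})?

split

253 mod 4 = 1, hence disc K = 253 and O_K = ℤ[(1+√253)/2].
Since gcd(9907, 253) = 1 the prime 9907 does not ramify.
(253/9907) = 253^4953 mod 9907 = 1, giving Legendre symbol 1.
(253/9907) = 1, so 9907 splits.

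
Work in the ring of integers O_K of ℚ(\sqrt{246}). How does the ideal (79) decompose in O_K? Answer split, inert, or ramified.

246 mod 4 = 2, hence disc K = 4·246 = 984 and O_K = ℤ[√246].
Since gcd(79, 984) = 1 the prime 79 does not ramify.
Compute (246/79) via Euler: 9^((79-1)/2) mod 79 = 1, so (246/79) = 1.
d is a quadratic residue mod p, hence 79 splits in O_K.

79 splits in O_K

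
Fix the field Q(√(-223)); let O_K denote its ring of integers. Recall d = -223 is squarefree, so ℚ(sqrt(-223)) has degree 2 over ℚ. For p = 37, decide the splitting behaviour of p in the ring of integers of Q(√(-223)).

37 splits in O_K

Since -223 ≡ 1 mod 4, the ring of integers is ℤ[(1+√-223)/2] with discriminant -223.
Since gcd(37, -223) = 1 the prime 37 does not ramify.
(-223/37) = 36^18 mod 37 = 1, giving Legendre symbol 1.
Legendre symbol 1 ⇒ 37 is split.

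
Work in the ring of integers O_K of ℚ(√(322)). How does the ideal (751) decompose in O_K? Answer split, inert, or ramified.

322 mod 4 = 2, hence disc K = 4·322 = 1288 and O_K = ℤ[√322].
Since gcd(751, 1288) = 1 the prime 751 does not ramify.
Euler's criterion: 322^375 mod 751 = 750. Thus (322|751) = -1.
(322/751) = -1, so 751 is inert.

751 remains inert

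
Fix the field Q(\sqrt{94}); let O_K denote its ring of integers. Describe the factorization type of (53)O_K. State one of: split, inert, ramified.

d = 94 ≡ 2 (mod 4), so O_K = ℤ[√94] and disc(K) = 4d = 376.
53 ∤ 376, so 53 is unramified.
Legendre symbol by Euler's criterion: (94/53) ≡ 94^26 ≡ 52 (mod 53), i.e. (94/53) = -1.
(94/53) = -1, so 53 is inert.

inert — (53) stays prime in O_K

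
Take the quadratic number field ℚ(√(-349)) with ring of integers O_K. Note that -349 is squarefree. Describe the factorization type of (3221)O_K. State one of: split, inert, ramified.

Since -349 ≢ 1 mod 4, the ring of integers is ℤ[√-349] with discriminant 4·(-349) = -1396.
Since gcd(3221, -1396) = 1 the prime 3221 does not ramify.
Compute (-349/3221) via Euler: 2872^((3221-1)/2) mod 3221 = 1, so (-349/3221) = 1.
d is a quadratic residue mod p, hence 3221 splits in O_K.

split — (3221) = 𝔭₁𝔭₂ with 𝔭₁ ≠ 𝔭₂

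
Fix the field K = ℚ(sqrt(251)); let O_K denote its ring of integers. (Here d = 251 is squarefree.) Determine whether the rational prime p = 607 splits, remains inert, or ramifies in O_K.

remains prime (inert)

d = 251 ≡ 3 (mod 4), so O_K = ℤ[√251] and disc(K) = 4d = 1004.
607 ∤ 1004, so 607 is unramified.
Euler's criterion: 251^303 mod 607 = 606. Thus (251|607) = -1.
Legendre symbol -1 ⇒ 607 is inert.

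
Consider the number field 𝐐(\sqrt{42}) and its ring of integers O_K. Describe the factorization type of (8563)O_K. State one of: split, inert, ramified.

p is inert

Since 42 ≢ 1 mod 4, the ring of integers is ℤ[√42] with discriminant 4·42 = 168.
8563 ∤ 168, so 8563 is unramified.
Euler's criterion: 42^4281 mod 8563 = 8562. Thus (42|8563) = -1.
(42/8563) = -1, so 8563 is inert.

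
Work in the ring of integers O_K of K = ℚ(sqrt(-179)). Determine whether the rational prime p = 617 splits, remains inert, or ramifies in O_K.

-179 mod 4 = 1, hence disc K = -179 and O_K = ℤ[(1+√-179)/2].
617 ∤ -179, so 617 is unramified.
Compute (-179/617) via Euler: 438^((617-1)/2) mod 617 = 1, so (-179/617) = 1.
d is a quadratic residue mod p, hence 617 splits in O_K.

617 splits in O_K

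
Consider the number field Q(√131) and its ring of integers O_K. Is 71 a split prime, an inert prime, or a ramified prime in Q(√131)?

Since 131 ≢ 1 mod 4, the ring of integers is ℤ[√131] with discriminant 4·131 = 524.
71 ∤ 524, so 71 is unramified.
Legendre symbol by Euler's criterion: (131/71) ≡ 131^35 ≡ 1 (mod 71), i.e. (131/71) = 1.
(131/71) = 1, so 71 splits.

splits completely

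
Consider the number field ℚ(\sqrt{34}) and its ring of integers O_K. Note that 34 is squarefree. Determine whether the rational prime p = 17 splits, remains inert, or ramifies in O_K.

17 is ramified

d = 34 ≡ 2 (mod 4), so O_K = ℤ[√34] and disc(K) = 4d = 136.
disc(K) = 136 = 17·8, so p = 17 is ramified.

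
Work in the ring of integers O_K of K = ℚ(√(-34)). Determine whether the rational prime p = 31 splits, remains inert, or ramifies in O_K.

-34 mod 4 = 2, hence disc K = 4·(-34) = -136 and O_K = ℤ[√-34].
disc(K) = -136 is not divisible by 31; 31 is unramified.
Euler's criterion: (-34)^15 mod 31 = 1. Thus (-34|31) = 1.
d is a quadratic residue mod p, hence 31 splits in O_K.

split — (31) = 𝔭₁𝔭₂ with 𝔭₁ ≠ 𝔭₂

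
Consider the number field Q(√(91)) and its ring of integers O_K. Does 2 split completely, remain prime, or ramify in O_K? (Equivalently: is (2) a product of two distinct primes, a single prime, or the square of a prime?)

d = 91 ≡ 3 (mod 4), so O_K = ℤ[√91] and disc(K) = 4d = 364.
disc(K) = 364 = 2·182, so p = 2 is ramified.

ramified — (2) = 𝔭²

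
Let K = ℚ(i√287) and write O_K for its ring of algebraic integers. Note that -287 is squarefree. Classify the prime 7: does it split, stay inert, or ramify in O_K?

ramified — (7) = 𝔭²

Since -287 ≡ 1 mod 4, the ring of integers is ℤ[(1+√-287)/2] with discriminant -287.
7 divides disc(K) = -287, so 7 ramifies.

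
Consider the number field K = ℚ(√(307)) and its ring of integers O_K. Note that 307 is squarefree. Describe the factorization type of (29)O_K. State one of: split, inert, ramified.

29 remains inert

307 mod 4 = 3, hence disc K = 4·307 = 1228 and O_K = ℤ[√307].
disc(K) = 1228 is not divisible by 29; 29 is unramified.
(307/29) = 17^14 mod 29 = 28, giving Legendre symbol -1.
d is a non-residue mod p, hence 29 remains inert in O_K.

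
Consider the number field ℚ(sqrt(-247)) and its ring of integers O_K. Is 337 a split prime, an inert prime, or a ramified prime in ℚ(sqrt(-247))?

inert — (337) stays prime in O_K

Since -247 ≡ 1 mod 4, the ring of integers is ℤ[(1+√-247)/2] with discriminant -247.
disc(K) = -247 is not divisible by 337; 337 is unramified.
Legendre symbol by Euler's criterion: (-247/337) ≡ (-247)^168 ≡ 336 (mod 337), i.e. (-247/337) = -1.
d is a non-residue mod p, hence 337 remains inert in O_K.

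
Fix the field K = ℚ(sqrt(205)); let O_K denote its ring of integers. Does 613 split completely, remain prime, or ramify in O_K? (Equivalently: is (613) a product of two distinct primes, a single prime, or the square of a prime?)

205 mod 4 = 1, hence disc K = 205 and O_K = ℤ[(1+√205)/2].
disc(K) = 205 is not divisible by 613; 613 is unramified.
Compute (205/613) via Euler: 205^((613-1)/2) mod 613 = 612, so (205/613) = -1.
d is a non-residue mod p, hence 613 remains inert in O_K.

613 remains inert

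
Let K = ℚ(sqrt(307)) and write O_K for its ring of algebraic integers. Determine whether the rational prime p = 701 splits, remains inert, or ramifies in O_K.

d = 307 ≡ 3 (mod 4), so O_K = ℤ[√307] and disc(K) = 4d = 1228.
701 ∤ 1228, so 701 is unramified.
Legendre symbol by Euler's criterion: (307/701) ≡ 307^350 ≡ 1 (mod 701), i.e. (307/701) = 1.
Legendre symbol 1 ⇒ 701 is split.

splits completely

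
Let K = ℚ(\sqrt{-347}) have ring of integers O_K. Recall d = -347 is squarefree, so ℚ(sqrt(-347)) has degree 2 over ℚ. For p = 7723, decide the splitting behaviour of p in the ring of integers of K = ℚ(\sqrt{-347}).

-347 mod 4 = 1, hence disc K = -347 and O_K = ℤ[(1+√-347)/2].
Since gcd(7723, -347) = 1 the prime 7723 does not ramify.
Legendre symbol by Euler's criterion: (-347/7723) ≡ (-347)^3861 ≡ 1 (mod 7723), i.e. (-347/7723) = 1.
d is a quadratic residue mod p, hence 7723 splits in O_K.

split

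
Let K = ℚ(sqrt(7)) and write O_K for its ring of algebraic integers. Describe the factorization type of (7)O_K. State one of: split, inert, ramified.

ramified — (7) = 𝔭²

7 mod 4 = 3, hence disc K = 4·7 = 28 and O_K = ℤ[√7].
disc(K) = 28 = 7·4, so p = 7 is ramified.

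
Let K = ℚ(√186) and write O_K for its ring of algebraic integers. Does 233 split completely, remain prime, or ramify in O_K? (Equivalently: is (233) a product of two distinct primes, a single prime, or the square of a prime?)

233 remains inert

186 mod 4 = 2, hence disc K = 4·186 = 744 and O_K = ℤ[√186].
disc(K) = 744 is not divisible by 233; 233 is unramified.
(186/233) = 186^116 mod 233 = 232, giving Legendre symbol -1.
d is a non-residue mod p, hence 233 remains inert in O_K.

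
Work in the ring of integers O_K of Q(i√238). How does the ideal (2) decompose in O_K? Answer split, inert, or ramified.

d = -238 ≡ 2 (mod 4), so O_K = ℤ[√-238] and disc(K) = 4d = -952.
Ramification test: 2 | -952. The prime 2 ramifies in K.

p ramifies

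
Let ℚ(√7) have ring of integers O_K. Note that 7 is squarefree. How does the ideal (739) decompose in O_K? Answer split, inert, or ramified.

d = 7 ≡ 3 (mod 4), so O_K = ℤ[√7] and disc(K) = 4d = 28.
Since gcd(739, 28) = 1 the prime 739 does not ramify.
(7/739) = 7^369 mod 739 = 738, giving Legendre symbol -1.
(7/739) = -1, so 739 is inert.

remains prime (inert)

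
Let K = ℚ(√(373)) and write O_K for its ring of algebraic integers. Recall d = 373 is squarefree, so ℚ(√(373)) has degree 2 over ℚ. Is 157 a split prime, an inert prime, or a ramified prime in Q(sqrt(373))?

p is inert

373 mod 4 = 1, hence disc K = 373 and O_K = ℤ[(1+√373)/2].
disc(K) = 373 is not divisible by 157; 157 is unramified.
(373/157) = 59^78 mod 157 = 156, giving Legendre symbol -1.
d is a non-residue mod p, hence 157 remains inert in O_K.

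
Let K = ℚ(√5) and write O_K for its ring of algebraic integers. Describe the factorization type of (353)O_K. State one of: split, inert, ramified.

d = 5 ≡ 1 (mod 4), so O_K = ℤ[(1+√5)/2] and disc(K) = d = 5.
disc(K) = 5 is not divisible by 353; 353 is unramified.
Compute (5/353) via Euler: 5^((353-1)/2) mod 353 = 352, so (5/353) = -1.
Legendre symbol -1 ⇒ 353 is inert.

353 remains inert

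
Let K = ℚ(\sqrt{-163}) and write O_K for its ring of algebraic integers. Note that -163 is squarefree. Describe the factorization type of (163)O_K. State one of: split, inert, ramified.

Since -163 ≡ 1 mod 4, the ring of integers is ℤ[(1+√-163)/2] with discriminant -163.
163 divides disc(K) = -163, so 163 ramifies.

ramifies in O_K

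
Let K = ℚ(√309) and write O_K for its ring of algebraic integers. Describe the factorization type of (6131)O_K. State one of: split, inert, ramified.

Since 309 ≡ 1 mod 4, the ring of integers is ℤ[(1+√309)/2] with discriminant 309.
disc(K) = 309 is not divisible by 6131; 6131 is unramified.
Euler's criterion: 309^3065 mod 6131 = 1. Thus (309|6131) = 1.
Legendre symbol 1 ⇒ 6131 is split.

split — (6131) = 𝔭₁𝔭₂ with 𝔭₁ ≠ 𝔭₂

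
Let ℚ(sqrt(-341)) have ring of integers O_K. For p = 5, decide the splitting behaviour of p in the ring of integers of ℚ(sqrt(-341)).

p splits

d = -341 ≡ 3 (mod 4), so O_K = ℤ[√-341] and disc(K) = 4d = -1364.
Since gcd(5, -1364) = 1 the prime 5 does not ramify.
Euler's criterion: (-341)^2 mod 5 = 1. Thus (-341|5) = 1.
Legendre symbol 1 ⇒ 5 is split.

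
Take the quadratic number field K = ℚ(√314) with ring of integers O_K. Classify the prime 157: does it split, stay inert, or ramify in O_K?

314 mod 4 = 2, hence disc K = 4·314 = 1256 and O_K = ℤ[√314].
disc(K) = 1256 = 157·8, so p = 157 is ramified.

157 is ramified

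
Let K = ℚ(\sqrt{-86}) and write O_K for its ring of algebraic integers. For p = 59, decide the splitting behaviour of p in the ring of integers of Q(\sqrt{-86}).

inert — (59) stays prime in O_K

Since -86 ≢ 1 mod 4, the ring of integers is ℤ[√-86] with discriminant 4·(-86) = -344.
disc(K) = -344 is not divisible by 59; 59 is unramified.
Euler's criterion: (-86)^29 mod 59 = 58. Thus (-86|59) = -1.
(-86/59) = -1, so 59 is inert.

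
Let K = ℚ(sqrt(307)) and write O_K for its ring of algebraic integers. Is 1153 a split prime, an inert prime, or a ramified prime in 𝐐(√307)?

p splits

d = 307 ≡ 3 (mod 4), so O_K = ℤ[√307] and disc(K) = 4d = 1228.
1153 ∤ 1228, so 1153 is unramified.
Legendre symbol by Euler's criterion: (307/1153) ≡ 307^576 ≡ 1 (mod 1153), i.e. (307/1153) = 1.
Legendre symbol 1 ⇒ 1153 is split.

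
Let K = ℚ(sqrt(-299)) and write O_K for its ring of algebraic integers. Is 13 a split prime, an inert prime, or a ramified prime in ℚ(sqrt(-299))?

Since -299 ≡ 1 mod 4, the ring of integers is ℤ[(1+√-299)/2] with discriminant -299.
Ramification test: 13 | -299. The prime 13 ramifies in K.

ramified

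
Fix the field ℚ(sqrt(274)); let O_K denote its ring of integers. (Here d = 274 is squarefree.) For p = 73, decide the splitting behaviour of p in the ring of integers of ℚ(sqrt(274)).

d = 274 ≡ 2 (mod 4), so O_K = ℤ[√274] and disc(K) = 4d = 1096.
Since gcd(73, 1096) = 1 the prime 73 does not ramify.
Compute (274/73) via Euler: 55^((73-1)/2) mod 73 = 1, so (274/73) = 1.
Legendre symbol 1 ⇒ 73 is split.

splits completely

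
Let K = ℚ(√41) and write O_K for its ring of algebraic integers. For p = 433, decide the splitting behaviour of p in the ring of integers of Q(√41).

Since 41 ≡ 1 mod 4, the ring of integers is ℤ[(1+√41)/2] with discriminant 41.
433 ∤ 41, so 433 is unramified.
Legendre symbol by Euler's criterion: (41/433) ≡ 41^216 ≡ 1 (mod 433), i.e. (41/433) = 1.
d is a quadratic residue mod p, hence 433 splits in O_K.

433 splits in O_K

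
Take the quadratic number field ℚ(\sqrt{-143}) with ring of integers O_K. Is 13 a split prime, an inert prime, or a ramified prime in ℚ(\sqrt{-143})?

Since -143 ≡ 1 mod 4, the ring of integers is ℤ[(1+√-143)/2] with discriminant -143.
13 divides disc(K) = -143, so 13 ramifies.

ramified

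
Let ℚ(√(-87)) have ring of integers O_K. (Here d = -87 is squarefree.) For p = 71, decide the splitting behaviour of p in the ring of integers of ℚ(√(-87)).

-87 mod 4 = 1, hence disc K = -87 and O_K = ℤ[(1+√-87)/2].
Since gcd(71, -87) = 1 the prime 71 does not ramify.
(-87/71) = 55^35 mod 71 = 70, giving Legendre symbol -1.
d is a non-residue mod p, hence 71 remains inert in O_K.

inert — (71) stays prime in O_K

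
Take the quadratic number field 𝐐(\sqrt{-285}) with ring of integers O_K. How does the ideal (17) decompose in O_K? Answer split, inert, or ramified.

splits completely

d = -285 ≡ 3 (mod 4), so O_K = ℤ[√-285] and disc(K) = 4d = -1140.
Since gcd(17, -1140) = 1 the prime 17 does not ramify.
Compute (-285/17) via Euler: 4^((17-1)/2) mod 17 = 1, so (-285/17) = 1.
(-285/17) = 1, so 17 splits.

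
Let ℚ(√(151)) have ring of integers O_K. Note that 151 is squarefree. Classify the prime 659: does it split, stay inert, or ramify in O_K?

Since 151 ≢ 1 mod 4, the ring of integers is ℤ[√151] with discriminant 4·151 = 604.
disc(K) = 604 is not divisible by 659; 659 is unramified.
Compute (151/659) via Euler: 151^((659-1)/2) mod 659 = 658, so (151/659) = -1.
d is a non-residue mod p, hence 659 remains inert in O_K.

p is inert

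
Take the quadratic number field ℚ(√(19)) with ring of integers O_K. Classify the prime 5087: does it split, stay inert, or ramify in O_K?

split — (5087) = 𝔭₁𝔭₂ with 𝔭₁ ≠ 𝔭₂

d = 19 ≡ 3 (mod 4), so O_K = ℤ[√19] and disc(K) = 4d = 76.
disc(K) = 76 is not divisible by 5087; 5087 is unramified.
Euler's criterion: 19^2543 mod 5087 = 1. Thus (19|5087) = 1.
d is a quadratic residue mod p, hence 5087 splits in O_K.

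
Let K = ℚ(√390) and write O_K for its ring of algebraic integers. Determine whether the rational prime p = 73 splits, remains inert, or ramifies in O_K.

split — (73) = 𝔭₁𝔭₂ with 𝔭₁ ≠ 𝔭₂

d = 390 ≡ 2 (mod 4), so O_K = ℤ[√390] and disc(K) = 4d = 1560.
Since gcd(73, 1560) = 1 the prime 73 does not ramify.
(390/73) = 25^36 mod 73 = 1, giving Legendre symbol 1.
(390/73) = 1, so 73 splits.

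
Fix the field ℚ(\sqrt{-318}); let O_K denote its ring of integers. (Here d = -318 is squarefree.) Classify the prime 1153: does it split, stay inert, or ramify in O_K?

-318 mod 4 = 2, hence disc K = 4·(-318) = -1272 and O_K = ℤ[√-318].
Since gcd(1153, -1272) = 1 the prime 1153 does not ramify.
Compute (-318/1153) via Euler: 835^((1153-1)/2) mod 1153 = 1, so (-318/1153) = 1.
(-318/1153) = 1, so 1153 splits.

1153 splits in O_K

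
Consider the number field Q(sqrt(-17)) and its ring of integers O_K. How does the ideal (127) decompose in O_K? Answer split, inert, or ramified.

inert — (127) stays prime in O_K

d = -17 ≡ 3 (mod 4), so O_K = ℤ[√-17] and disc(K) = 4d = -68.
Since gcd(127, -68) = 1 the prime 127 does not ramify.
Legendre symbol by Euler's criterion: (-17/127) ≡ (-17)^63 ≡ 126 (mod 127), i.e. (-17/127) = -1.
Legendre symbol -1 ⇒ 127 is inert.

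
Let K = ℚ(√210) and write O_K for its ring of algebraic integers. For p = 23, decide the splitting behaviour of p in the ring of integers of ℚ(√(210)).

d = 210 ≡ 2 (mod 4), so O_K = ℤ[√210] and disc(K) = 4d = 840.
disc(K) = 840 is not divisible by 23; 23 is unramified.
Euler's criterion: 210^11 mod 23 = 1. Thus (210|23) = 1.
(210/23) = 1, so 23 splits.

split — (23) = 𝔭₁𝔭₂ with 𝔭₁ ≠ 𝔭₂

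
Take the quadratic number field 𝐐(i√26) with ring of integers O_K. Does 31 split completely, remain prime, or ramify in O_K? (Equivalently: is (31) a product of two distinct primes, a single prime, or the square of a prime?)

p splits

d = -26 ≡ 2 (mod 4), so O_K = ℤ[√-26] and disc(K) = 4d = -104.
disc(K) = -104 is not divisible by 31; 31 is unramified.
Legendre symbol by Euler's criterion: (-26/31) ≡ (-26)^15 ≡ 1 (mod 31), i.e. (-26/31) = 1.
Legendre symbol 1 ⇒ 31 is split.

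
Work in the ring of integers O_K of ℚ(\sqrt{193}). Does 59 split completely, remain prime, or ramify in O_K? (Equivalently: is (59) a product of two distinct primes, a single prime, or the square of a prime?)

193 mod 4 = 1, hence disc K = 193 and O_K = ℤ[(1+√193)/2].
Since gcd(59, 193) = 1 the prime 59 does not ramify.
Euler's criterion: 193^29 mod 59 = 1. Thus (193|59) = 1.
Legendre symbol 1 ⇒ 59 is split.

splits completely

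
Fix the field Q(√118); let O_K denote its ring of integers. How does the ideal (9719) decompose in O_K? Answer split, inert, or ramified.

split — (9719) = 𝔭₁𝔭₂ with 𝔭₁ ≠ 𝔭₂

Since 118 ≢ 1 mod 4, the ring of integers is ℤ[√118] with discriminant 4·118 = 472.
Since gcd(9719, 472) = 1 the prime 9719 does not ramify.
Compute (118/9719) via Euler: 118^((9719-1)/2) mod 9719 = 1, so (118/9719) = 1.
d is a quadratic residue mod p, hence 9719 splits in O_K.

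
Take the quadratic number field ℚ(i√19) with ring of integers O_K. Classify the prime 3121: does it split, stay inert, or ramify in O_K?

Since -19 ≡ 1 mod 4, the ring of integers is ℤ[(1+√-19)/2] with discriminant -19.
Since gcd(3121, -19) = 1 the prime 3121 does not ramify.
Legendre symbol by Euler's criterion: (-19/3121) ≡ (-19)^1560 ≡ 1 (mod 3121), i.e. (-19/3121) = 1.
Legendre symbol 1 ⇒ 3121 is split.

split — (3121) = 𝔭₁𝔭₂ with 𝔭₁ ≠ 𝔭₂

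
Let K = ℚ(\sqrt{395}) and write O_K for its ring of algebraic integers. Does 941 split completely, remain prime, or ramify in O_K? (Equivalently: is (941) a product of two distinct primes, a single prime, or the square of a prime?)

395 mod 4 = 3, hence disc K = 4·395 = 1580 and O_K = ℤ[√395].
disc(K) = 1580 is not divisible by 941; 941 is unramified.
Euler's criterion: 395^470 mod 941 = 1. Thus (395|941) = 1.
(395/941) = 1, so 941 splits.

splits completely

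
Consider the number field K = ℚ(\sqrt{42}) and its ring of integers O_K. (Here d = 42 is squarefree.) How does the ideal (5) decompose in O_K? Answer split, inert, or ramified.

Since 42 ≢ 1 mod 4, the ring of integers is ℤ[√42] with discriminant 4·42 = 168.
disc(K) = 168 is not divisible by 5; 5 is unramified.
Euler's criterion: 42^2 mod 5 = 4. Thus (42|5) = -1.
(42/5) = -1, so 5 is inert.

inert — (5) stays prime in O_K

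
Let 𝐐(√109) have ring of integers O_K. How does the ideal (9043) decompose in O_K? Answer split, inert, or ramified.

p splits

Since 109 ≡ 1 mod 4, the ring of integers is ℤ[(1+√109)/2] with discriminant 109.
9043 ∤ 109, so 9043 is unramified.
(109/9043) = 109^4521 mod 9043 = 1, giving Legendre symbol 1.
Legendre symbol 1 ⇒ 9043 is split.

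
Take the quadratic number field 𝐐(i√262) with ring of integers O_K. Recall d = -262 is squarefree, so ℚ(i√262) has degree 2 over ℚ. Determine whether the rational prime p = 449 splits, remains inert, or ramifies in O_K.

449 remains inert

Since -262 ≢ 1 mod 4, the ring of integers is ℤ[√-262] with discriminant 4·(-262) = -1048.
449 ∤ -1048, so 449 is unramified.
Compute (-262/449) via Euler: 187^((449-1)/2) mod 449 = 448, so (-262/449) = -1.
(-262/449) = -1, so 449 is inert.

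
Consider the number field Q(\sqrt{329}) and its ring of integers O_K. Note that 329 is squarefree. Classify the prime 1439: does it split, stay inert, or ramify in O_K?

Since 329 ≡ 1 mod 4, the ring of integers is ℤ[(1+√329)/2] with discriminant 329.
1439 ∤ 329, so 1439 is unramified.
Euler's criterion: 329^719 mod 1439 = 1438. Thus (329|1439) = -1.
Legendre symbol -1 ⇒ 1439 is inert.

p is inert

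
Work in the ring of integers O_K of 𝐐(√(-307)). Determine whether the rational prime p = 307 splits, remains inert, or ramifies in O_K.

p ramifies

Since -307 ≡ 1 mod 4, the ring of integers is ℤ[(1+√-307)/2] with discriminant -307.
disc(K) = -307 = 307·(-1), so p = 307 is ramified.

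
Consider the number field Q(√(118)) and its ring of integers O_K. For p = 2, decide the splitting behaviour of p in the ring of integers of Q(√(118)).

Since 118 ≢ 1 mod 4, the ring of integers is ℤ[√118] with discriminant 4·118 = 472.
2 divides disc(K) = 472, so 2 ramifies.

ramifies in O_K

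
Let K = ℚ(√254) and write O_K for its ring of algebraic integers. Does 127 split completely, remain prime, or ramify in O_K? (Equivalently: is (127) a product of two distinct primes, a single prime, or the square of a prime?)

ramified — (127) = 𝔭²

Since 254 ≢ 1 mod 4, the ring of integers is ℤ[√254] with discriminant 4·254 = 1016.
127 divides disc(K) = 1016, so 127 ramifies.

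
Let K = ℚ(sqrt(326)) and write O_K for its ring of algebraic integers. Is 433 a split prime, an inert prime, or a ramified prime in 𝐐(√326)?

326 mod 4 = 2, hence disc K = 4·326 = 1304 and O_K = ℤ[√326].
Since gcd(433, 1304) = 1 the prime 433 does not ramify.
Compute (326/433) via Euler: 326^((433-1)/2) mod 433 = 432, so (326/433) = -1.
(326/433) = -1, so 433 is inert.

433 remains inert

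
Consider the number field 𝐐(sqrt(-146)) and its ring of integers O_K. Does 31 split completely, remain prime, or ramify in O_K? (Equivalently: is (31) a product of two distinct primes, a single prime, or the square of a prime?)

31 splits in O_K

Since -146 ≢ 1 mod 4, the ring of integers is ℤ[√-146] with discriminant 4·(-146) = -584.
Since gcd(31, -584) = 1 the prime 31 does not ramify.
Euler's criterion: (-146)^15 mod 31 = 1. Thus (-146|31) = 1.
Legendre symbol 1 ⇒ 31 is split.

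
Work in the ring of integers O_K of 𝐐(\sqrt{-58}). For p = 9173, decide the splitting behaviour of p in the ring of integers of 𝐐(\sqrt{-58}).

d = -58 ≡ 2 (mod 4), so O_K = ℤ[√-58] and disc(K) = 4d = -232.
disc(K) = -232 is not divisible by 9173; 9173 is unramified.
Legendre symbol by Euler's criterion: (-58/9173) ≡ (-58)^4586 ≡ 9172 (mod 9173), i.e. (-58/9173) = -1.
(-58/9173) = -1, so 9173 is inert.

remains prime (inert)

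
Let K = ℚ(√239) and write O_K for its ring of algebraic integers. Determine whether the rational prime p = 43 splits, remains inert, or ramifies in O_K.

d = 239 ≡ 3 (mod 4), so O_K = ℤ[√239] and disc(K) = 4d = 956.
43 ∤ 956, so 43 is unramified.
Compute (239/43) via Euler: 24^((43-1)/2) mod 43 = 1, so (239/43) = 1.
Legendre symbol 1 ⇒ 43 is split.

43 splits in O_K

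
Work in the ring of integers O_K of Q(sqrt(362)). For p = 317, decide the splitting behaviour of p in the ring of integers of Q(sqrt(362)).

inert

Since 362 ≢ 1 mod 4, the ring of integers is ℤ[√362] with discriminant 4·362 = 1448.
disc(K) = 1448 is not divisible by 317; 317 is unramified.
(362/317) = 45^158 mod 317 = 316, giving Legendre symbol -1.
Legendre symbol -1 ⇒ 317 is inert.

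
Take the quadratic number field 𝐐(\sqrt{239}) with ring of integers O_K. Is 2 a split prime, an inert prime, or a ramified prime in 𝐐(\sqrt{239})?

d = 239 ≡ 3 (mod 4), so O_K = ℤ[√239] and disc(K) = 4d = 956.
Ramification test: 2 | 956. The prime 2 ramifies in K.

p ramifies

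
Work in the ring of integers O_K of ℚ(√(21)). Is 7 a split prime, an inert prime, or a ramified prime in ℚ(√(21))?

Since 21 ≡ 1 mod 4, the ring of integers is ℤ[(1+√21)/2] with discriminant 21.
disc(K) = 21 = 7·3, so p = 7 is ramified.

7 is ramified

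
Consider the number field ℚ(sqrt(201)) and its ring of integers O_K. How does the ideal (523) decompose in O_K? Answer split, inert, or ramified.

523 splits in O_K

d = 201 ≡ 1 (mod 4), so O_K = ℤ[(1+√201)/2] and disc(K) = d = 201.
disc(K) = 201 is not divisible by 523; 523 is unramified.
Compute (201/523) via Euler: 201^((523-1)/2) mod 523 = 1, so (201/523) = 1.
(201/523) = 1, so 523 splits.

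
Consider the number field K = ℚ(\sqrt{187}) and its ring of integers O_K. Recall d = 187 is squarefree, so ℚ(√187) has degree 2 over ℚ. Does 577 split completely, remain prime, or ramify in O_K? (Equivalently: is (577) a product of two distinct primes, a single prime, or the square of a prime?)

Since 187 ≢ 1 mod 4, the ring of integers is ℤ[√187] with discriminant 4·187 = 748.
577 ∤ 748, so 577 is unramified.
Euler's criterion: 187^288 mod 577 = 1. Thus (187|577) = 1.
Legendre symbol 1 ⇒ 577 is split.

split — (577) = 𝔭₁𝔭₂ with 𝔭₁ ≠ 𝔭₂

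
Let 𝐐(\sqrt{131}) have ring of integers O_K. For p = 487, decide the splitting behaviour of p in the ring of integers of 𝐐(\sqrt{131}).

inert — (487) stays prime in O_K

131 mod 4 = 3, hence disc K = 4·131 = 524 and O_K = ℤ[√131].
487 ∤ 524, so 487 is unramified.
(131/487) = 131^243 mod 487 = 486, giving Legendre symbol -1.
(131/487) = -1, so 487 is inert.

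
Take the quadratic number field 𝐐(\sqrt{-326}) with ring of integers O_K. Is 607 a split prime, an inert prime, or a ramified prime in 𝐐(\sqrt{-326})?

p splits

Since -326 ≢ 1 mod 4, the ring of integers is ℤ[√-326] with discriminant 4·(-326) = -1304.
Since gcd(607, -1304) = 1 the prime 607 does not ramify.
Legendre symbol by Euler's criterion: (-326/607) ≡ (-326)^303 ≡ 1 (mod 607), i.e. (-326/607) = 1.
Legendre symbol 1 ⇒ 607 is split.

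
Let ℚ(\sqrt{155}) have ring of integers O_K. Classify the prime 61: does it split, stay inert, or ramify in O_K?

155 mod 4 = 3, hence disc K = 4·155 = 620 and O_K = ℤ[√155].
61 ∤ 620, so 61 is unramified.
Euler's criterion: 155^30 mod 61 = 60. Thus (155|61) = -1.
Legendre symbol -1 ⇒ 61 is inert.

remains prime (inert)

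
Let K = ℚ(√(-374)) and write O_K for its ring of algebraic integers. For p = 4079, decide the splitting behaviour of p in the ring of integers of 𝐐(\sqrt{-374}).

4079 splits in O_K

d = -374 ≡ 2 (mod 4), so O_K = ℤ[√-374] and disc(K) = 4d = -1496.
disc(K) = -1496 is not divisible by 4079; 4079 is unramified.
(-374/4079) = 3705^2039 mod 4079 = 1, giving Legendre symbol 1.
(-374/4079) = 1, so 4079 splits.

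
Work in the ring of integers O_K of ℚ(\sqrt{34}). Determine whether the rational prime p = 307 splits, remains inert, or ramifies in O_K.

34 mod 4 = 2, hence disc K = 4·34 = 136 and O_K = ℤ[√34].
Since gcd(307, 136) = 1 the prime 307 does not ramify.
Legendre symbol by Euler's criterion: (34/307) ≡ 34^153 ≡ 306 (mod 307), i.e. (34/307) = -1.
d is a non-residue mod p, hence 307 remains inert in O_K.

inert — (307) stays prime in O_K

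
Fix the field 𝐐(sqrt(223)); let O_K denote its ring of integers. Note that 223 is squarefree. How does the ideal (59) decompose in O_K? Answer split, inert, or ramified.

splits completely

223 mod 4 = 3, hence disc K = 4·223 = 892 and O_K = ℤ[√223].
Since gcd(59, 892) = 1 the prime 59 does not ramify.
Legendre symbol by Euler's criterion: (223/59) ≡ 223^29 ≡ 1 (mod 59), i.e. (223/59) = 1.
Legendre symbol 1 ⇒ 59 is split.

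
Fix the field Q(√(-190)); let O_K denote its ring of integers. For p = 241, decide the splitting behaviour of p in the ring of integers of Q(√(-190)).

-190 mod 4 = 2, hence disc K = 4·(-190) = -760 and O_K = ℤ[√-190].
disc(K) = -760 is not divisible by 241; 241 is unramified.
Legendre symbol by Euler's criterion: (-190/241) ≡ (-190)^120 ≡ 240 (mod 241), i.e. (-190/241) = -1.
d is a non-residue mod p, hence 241 remains inert in O_K.

inert — (241) stays prime in O_K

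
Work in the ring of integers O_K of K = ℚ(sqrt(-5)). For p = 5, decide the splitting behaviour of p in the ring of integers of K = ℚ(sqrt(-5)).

Since -5 ≢ 1 mod 4, the ring of integers is ℤ[√-5] with discriminant 4·(-5) = -20.
5 divides disc(K) = -20, so 5 ramifies.

p ramifies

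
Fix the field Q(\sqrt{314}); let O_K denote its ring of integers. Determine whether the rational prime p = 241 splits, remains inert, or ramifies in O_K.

Since 314 ≢ 1 mod 4, the ring of integers is ℤ[√314] with discriminant 4·314 = 1256.
disc(K) = 1256 is not divisible by 241; 241 is unramified.
Compute (314/241) via Euler: 73^((241-1)/2) mod 241 = 240, so (314/241) = -1.
Legendre symbol -1 ⇒ 241 is inert.

inert — (241) stays prime in O_K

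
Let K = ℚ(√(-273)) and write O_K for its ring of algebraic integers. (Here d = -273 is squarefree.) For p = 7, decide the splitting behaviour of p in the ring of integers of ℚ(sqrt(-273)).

7 is ramified

-273 mod 4 = 3, hence disc K = 4·(-273) = -1092 and O_K = ℤ[√-273].
7 divides disc(K) = -1092, so 7 ramifies.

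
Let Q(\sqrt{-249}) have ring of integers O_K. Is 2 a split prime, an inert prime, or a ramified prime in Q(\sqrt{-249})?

d = -249 ≡ 3 (mod 4), so O_K = ℤ[√-249] and disc(K) = 4d = -996.
disc(K) = -996 = 2·(-498), so p = 2 is ramified.

p ramifies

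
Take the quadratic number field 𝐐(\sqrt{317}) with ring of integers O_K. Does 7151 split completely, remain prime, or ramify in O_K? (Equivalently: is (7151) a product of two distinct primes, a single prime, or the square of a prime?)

d = 317 ≡ 1 (mod 4), so O_K = ℤ[(1+√317)/2] and disc(K) = d = 317.
Since gcd(7151, 317) = 1 the prime 7151 does not ramify.
(317/7151) = 317^3575 mod 7151 = 7150, giving Legendre symbol -1.
d is a non-residue mod p, hence 7151 remains inert in O_K.

inert — (7151) stays prime in O_K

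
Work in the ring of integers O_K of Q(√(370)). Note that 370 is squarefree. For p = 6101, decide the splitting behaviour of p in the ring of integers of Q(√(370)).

inert

Since 370 ≢ 1 mod 4, the ring of integers is ℤ[√370] with discriminant 4·370 = 1480.
Since gcd(6101, 1480) = 1 the prime 6101 does not ramify.
Euler's criterion: 370^3050 mod 6101 = 6100. Thus (370|6101) = -1.
(370/6101) = -1, so 6101 is inert.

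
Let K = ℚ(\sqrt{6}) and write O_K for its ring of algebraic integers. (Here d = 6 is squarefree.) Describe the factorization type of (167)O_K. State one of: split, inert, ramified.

p splits

6 mod 4 = 2, hence disc K = 4·6 = 24 and O_K = ℤ[√6].
167 ∤ 24, so 167 is unramified.
(6/167) = 6^83 mod 167 = 1, giving Legendre symbol 1.
d is a quadratic residue mod p, hence 167 splits in O_K.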